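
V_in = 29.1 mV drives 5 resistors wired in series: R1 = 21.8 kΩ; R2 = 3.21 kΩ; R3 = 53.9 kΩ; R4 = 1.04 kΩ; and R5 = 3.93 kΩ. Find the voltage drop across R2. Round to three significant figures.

V ≈ 1.11 mV

Total series resistance ΣR = 21.8 + 3.21 + 53.9 + 1.04 + 3.93 = 83.88 kΩ.
By the voltage-divider rule, V = 29.1 × 3.210/83.88 = 1.114 mV.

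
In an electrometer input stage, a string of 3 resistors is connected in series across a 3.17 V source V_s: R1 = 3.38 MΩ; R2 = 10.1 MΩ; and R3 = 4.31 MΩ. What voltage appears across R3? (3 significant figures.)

Total series resistance ΣR = 3.38 + 10.1 + 4.31 = 17.79 MΩ.
Voltage divider: V = V_s · (4.310 / 17.79) = 3.17 × 0.2423 = 0.7680 V.

V ≈ 0.768 V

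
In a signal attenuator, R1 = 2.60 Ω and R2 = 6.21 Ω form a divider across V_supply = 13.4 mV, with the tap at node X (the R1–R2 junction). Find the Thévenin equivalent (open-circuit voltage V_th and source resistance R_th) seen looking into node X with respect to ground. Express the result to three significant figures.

V_th is the unloaded tap voltage: V_supply · R2/(R1+R2) = 13.4 × 0.7049 = 9.445 mV.
With V_supply suppressed (replaced by a short), R_th = R1 ‖ R2 = (2.600 × 6.21)/(2.600 + 6.21) = 1.833 Ω.

V_th ≈ 9.45 mV, R_th ≈ 1.83 Ω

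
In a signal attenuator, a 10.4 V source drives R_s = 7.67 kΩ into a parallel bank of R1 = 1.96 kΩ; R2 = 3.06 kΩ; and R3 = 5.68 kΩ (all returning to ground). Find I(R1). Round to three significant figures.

I ≈ 0.605 mA

Equivalent of the parallel group: R_p = 0.9871 kΩ.
V_A by voltage divider: V_A = 10.4 × 0.9871/(7.67 + 0.9871) = 1.186 V.
Branch current I = V_A/R1 = 1.186/1.96 = 0.6050 mA.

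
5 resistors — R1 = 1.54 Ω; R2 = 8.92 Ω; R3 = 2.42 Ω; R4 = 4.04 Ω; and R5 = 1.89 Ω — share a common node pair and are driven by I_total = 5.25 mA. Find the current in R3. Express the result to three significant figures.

Conductances: ΣG = 1/1.54 + 1/8.92 + 1/2.42 + 1/4.04 + 1/1.89 = 1.951 (1/Ω).
By the current-divider rule, I = I_total · G_k/ΣG = 5.25 × 0.2118 = 1.112 mA.

I ≈ 1.11 mA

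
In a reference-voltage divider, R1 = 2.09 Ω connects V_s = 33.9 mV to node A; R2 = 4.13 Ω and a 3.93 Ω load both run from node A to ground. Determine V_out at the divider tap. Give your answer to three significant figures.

First combine the lower leg with the load: R2 ‖ R_L = 2.014 Ω.
Voltage divider with the loaded lower leg: V_out = 33.9 × 2.014/(2.09 + 2.014) = 33.9 × 0.4907 = 16.64 mV.

V_out ≈ 16.6 mV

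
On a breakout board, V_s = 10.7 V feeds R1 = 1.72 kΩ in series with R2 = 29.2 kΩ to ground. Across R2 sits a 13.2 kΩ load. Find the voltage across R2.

V_out ≈ 9.00 V

First combine the lower leg with the load: R2 ‖ R_L = 9.091 kΩ.
Then V_out = V_s · R2'/(R1 + R2') = 10.7 × 9.091/10.81 = 8.998 V.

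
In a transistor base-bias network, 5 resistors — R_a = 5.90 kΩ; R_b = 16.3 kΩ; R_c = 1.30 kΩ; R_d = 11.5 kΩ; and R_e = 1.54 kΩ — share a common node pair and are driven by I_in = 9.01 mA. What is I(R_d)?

Total conductance ΣG = 1/5.90 + 1/16.3 + 1/1.30 + 1/11.5 + 1/1.54 = 1.736 (units of 1/kΩ).
Current divider: I(R_d) = I_in · G_k/ΣG = 9.01 × (0.08696/1.736) = 9.01 × 0.05008 = 0.4512 mA.

I ≈ 0.451 mA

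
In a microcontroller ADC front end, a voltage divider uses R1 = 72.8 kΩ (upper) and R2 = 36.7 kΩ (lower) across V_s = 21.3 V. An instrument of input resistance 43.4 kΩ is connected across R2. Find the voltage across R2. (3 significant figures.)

V_out ≈ 4.57 V

The load sits in parallel with R2, giving an effective lower resistance R2' = R2·R_L/(R2+R_L) = 19.88 kΩ.
Then V_out = V_s · R2'/(R1 + R2') = 21.3 × 19.88/92.68 = 4.570 V.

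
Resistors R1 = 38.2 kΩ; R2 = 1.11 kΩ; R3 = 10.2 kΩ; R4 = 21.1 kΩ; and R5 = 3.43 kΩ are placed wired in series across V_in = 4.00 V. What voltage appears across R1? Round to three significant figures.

V ≈ 2.06 V

Series total: ΣR = 38.2 + 1.11 + 10.2 + 21.1 + 3.43 = 74.04 kΩ.
By the voltage-divider rule, V = 4.00 × 38.20/74.04 = 2.064 V.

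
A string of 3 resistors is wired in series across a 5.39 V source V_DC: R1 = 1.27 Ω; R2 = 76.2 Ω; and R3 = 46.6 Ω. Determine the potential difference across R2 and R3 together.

Total series resistance ΣR = 1.27 + 76.2 + 46.6 = 124.1 Ω.
R_{R2..R3} = 76.2 + 46.6 = 122.8 Ω.
V = V_DC · R/ΣR = 5.39 × 0.9898 = 5.335 V.

V ≈ 5.33 V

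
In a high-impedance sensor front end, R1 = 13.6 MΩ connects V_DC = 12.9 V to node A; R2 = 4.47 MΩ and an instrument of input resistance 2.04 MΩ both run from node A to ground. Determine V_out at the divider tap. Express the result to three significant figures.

V_out ≈ 1.20 V

R2 ‖ R_L = (4.47 × 2.04)/(4.47 + 2.04) = 1.401 MΩ.
Then V_out = V_DC · R2'/(R1 + R2') = 12.9 × 1.401/15.00 = 1.205 V.
(Unloaded it would be 3.19 V; the load pulls it down.)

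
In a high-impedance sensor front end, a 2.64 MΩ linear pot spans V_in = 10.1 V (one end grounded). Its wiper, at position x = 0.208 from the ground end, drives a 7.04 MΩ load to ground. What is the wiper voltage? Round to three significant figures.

V_out ≈ 1.98 V

Lower segment x·R_p = 0.5491 MΩ; upper segment (1−x)·R_p = 2.091 MΩ.
(x·R_p) ‖ R_L = 0.5094 MΩ.
V_out = 10.1 × 0.5094/(2.091 + 0.5094) = 1.979 V.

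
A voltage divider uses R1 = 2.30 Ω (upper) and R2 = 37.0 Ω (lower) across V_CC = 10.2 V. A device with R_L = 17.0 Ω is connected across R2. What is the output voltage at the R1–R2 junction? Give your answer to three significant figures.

The load sits in parallel with R2, giving an effective lower resistance R2' = R2·R_L/(R2+R_L) = 11.65 Ω.
Voltage divider with the loaded lower leg: V_out = 10.2 × 11.65/(2.30 + 11.65) = 10.2 × 0.8351 = 8.518 V.

V_out ≈ 8.52 V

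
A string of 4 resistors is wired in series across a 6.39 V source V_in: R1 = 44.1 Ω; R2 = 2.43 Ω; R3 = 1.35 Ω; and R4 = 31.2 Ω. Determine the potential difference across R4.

V ≈ 2.52 V

Series total: ΣR = 44.1 + 2.43 + 1.35 + 31.2 = 79.08 Ω.
By the voltage-divider rule, V = 6.39 × 31.20/79.08 = 2.521 V.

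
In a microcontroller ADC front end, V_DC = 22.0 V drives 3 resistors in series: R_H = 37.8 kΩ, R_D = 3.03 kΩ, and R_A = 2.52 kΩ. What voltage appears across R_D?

Total series resistance ΣR = 37.8 + 3.03 + 2.52 = 43.35 kΩ.
V = V_DC · R/ΣR = 22.0 × 0.06990 = 1.538 V.

V ≈ 1.54 V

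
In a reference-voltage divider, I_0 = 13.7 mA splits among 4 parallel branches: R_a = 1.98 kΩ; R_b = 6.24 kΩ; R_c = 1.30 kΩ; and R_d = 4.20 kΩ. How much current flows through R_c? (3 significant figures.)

I ≈ 6.30 mA

ΣG = 1/1.98 + 1/6.24 + 1/1.30 + 1/4.20 = 1.673.
By the current-divider rule, I = I_0 · G_k/ΣG = 13.7 × 0.4599 = 6.301 mA.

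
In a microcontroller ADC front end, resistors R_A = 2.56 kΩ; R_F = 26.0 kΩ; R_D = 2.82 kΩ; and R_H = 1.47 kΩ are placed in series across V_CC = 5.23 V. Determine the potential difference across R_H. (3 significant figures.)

Series total: ΣR = 2.56 + 26.0 + 2.82 + 1.47 = 32.85 kΩ.
Voltage divider: V = V_CC · (1.470 / 32.85) = 5.23 × 0.04475 = 0.2340 V.

V ≈ 0.234 V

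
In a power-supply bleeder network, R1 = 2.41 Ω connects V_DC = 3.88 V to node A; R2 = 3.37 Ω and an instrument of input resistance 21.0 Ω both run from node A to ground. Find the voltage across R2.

The load sits in parallel with R2, giving an effective lower resistance R2' = R2·R_L/(R2+R_L) = 2.904 Ω.
Now apply the divider: V_out = 3.88 × 0.5465 = 2.120 V.

V_out ≈ 2.12 V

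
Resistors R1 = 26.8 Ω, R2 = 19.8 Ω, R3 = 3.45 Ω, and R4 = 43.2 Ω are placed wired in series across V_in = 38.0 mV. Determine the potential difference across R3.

V ≈ 1.41 mV

Total series resistance ΣR = 26.8 + 19.8 + 3.45 + 43.2 = 93.25 Ω.
By the voltage-divider rule, V = 38.0 × 3.450/93.25 = 1.406 mV.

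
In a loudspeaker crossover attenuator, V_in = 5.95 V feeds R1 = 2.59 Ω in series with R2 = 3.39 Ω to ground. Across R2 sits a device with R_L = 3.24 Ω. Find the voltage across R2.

V_out ≈ 2.32 V

The load sits in parallel with R2, giving an effective lower resistance R2' = R2·R_L/(R2+R_L) = 1.657 Ω.
Voltage divider with the loaded lower leg: V_out = 5.95 × 1.657/(2.59 + 1.657) = 5.95 × 0.3901 = 2.321 V.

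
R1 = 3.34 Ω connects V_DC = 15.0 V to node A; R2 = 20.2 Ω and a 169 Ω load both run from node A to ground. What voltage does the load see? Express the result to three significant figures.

First combine the lower leg with the load: R2 ‖ R_L = 18.04 Ω.
Voltage divider with the loaded lower leg: V_out = 15.0 × 18.04/(3.34 + 18.04) = 15.0 × 0.8438 = 12.66 V.

V_out ≈ 12.7 V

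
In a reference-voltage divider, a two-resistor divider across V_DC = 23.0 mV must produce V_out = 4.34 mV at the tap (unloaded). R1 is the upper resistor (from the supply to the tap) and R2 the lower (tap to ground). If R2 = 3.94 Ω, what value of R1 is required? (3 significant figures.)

The divider ratio is R2/(R1+R2) = 4.34/23.0 = 0.1887.
R1 = R2·(1/k − 1) = 3.94 × 4.300 = 16.94 Ω.

R1 ≈ 16.9 Ω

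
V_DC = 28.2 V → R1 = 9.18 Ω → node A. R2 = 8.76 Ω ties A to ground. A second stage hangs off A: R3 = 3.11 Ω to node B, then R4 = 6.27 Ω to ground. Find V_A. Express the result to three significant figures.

Looking into the second stage from A: R3 + R4 = 9.380 Ω appears in parallel with R2.
Effective lower resistance at A: R2 ‖ 9.380 = 4.530 Ω.
First divider: V_A = V_DC · 4.530/(9.18 + 4.530) = 9.317 V.

V_A ≈ 9.32 V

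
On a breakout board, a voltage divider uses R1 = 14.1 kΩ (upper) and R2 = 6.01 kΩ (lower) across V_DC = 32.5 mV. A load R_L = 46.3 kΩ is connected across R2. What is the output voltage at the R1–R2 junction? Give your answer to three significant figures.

First combine the lower leg with the load: R2 ‖ R_L = 5.319 kΩ.
Then V_out = V_DC · R2'/(R1 + R2') = 32.5 × 5.319/19.42 = 8.903 mV.

V_out ≈ 8.90 mV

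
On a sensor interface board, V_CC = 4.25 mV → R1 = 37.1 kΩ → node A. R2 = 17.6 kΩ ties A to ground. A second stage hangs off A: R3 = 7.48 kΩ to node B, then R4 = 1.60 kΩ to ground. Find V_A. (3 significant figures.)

The second stage (R3 + R4 = 9.080 kΩ) loads node A in parallel with R2.
R2 ‖ (R3+R4) = 5.990 kΩ.
V_A = 4.25 × 5.990/(37.1 + 5.990) = 0.5908 mV.

V_A ≈ 0.591 mV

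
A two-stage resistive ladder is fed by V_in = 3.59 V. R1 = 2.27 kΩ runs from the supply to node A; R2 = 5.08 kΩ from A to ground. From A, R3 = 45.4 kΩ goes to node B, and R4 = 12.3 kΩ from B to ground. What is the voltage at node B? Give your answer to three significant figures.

Looking into the second stage from A: R3 + R4 = 57.70 kΩ appears in parallel with R2.
R2 ‖ (R3+R4) = 4.669 kΩ.
So V_A = 3.59 × 0.6729 = 2.416 V.
Stage 2 is unloaded, so V_B = V_A · R4/(R3+R4) = 2.416 × 12.3/57.70 = 0.5149 V.

V_B ≈ 0.515 V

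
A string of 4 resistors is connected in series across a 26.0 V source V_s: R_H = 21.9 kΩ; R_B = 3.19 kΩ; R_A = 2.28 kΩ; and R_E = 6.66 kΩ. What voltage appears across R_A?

Series total: ΣR = 21.9 + 3.19 + 2.28 + 6.66 = 34.03 kΩ.
Voltage divider: V = V_s · (2.280 / 34.03) = 26.0 × 0.06700 = 1.742 V.

V ≈ 1.74 V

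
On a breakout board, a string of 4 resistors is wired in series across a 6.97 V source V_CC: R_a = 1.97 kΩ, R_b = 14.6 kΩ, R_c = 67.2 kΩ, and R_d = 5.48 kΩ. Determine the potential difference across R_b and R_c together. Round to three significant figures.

ΣR = 1.97 + 14.6 + 67.2 + 5.48 = 89.25 kΩ.
R_{R_b..R_c} = 14.6 + 67.2 = 81.80 kΩ.
Voltage divider: V = V_CC · (81.80 / 89.25) = 6.97 × 0.9165 = 6.388 V.

V ≈ 6.39 V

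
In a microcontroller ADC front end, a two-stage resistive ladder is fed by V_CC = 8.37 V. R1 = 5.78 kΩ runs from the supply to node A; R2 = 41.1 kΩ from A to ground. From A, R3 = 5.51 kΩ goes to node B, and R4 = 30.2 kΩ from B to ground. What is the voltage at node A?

V_A ≈ 6.43 V

The second stage (R3 + R4 = 35.71 kΩ) loads node A in parallel with R2.
R2 ‖ (R3+R4) = 19.11 kΩ.
First divider: V_A = V_CC · 19.11/(5.78 + 19.11) = 6.426 V.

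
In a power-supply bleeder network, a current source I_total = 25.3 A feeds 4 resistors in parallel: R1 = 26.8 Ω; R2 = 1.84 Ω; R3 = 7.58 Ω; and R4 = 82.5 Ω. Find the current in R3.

Total conductance ΣG = 1/26.8 + 1/1.84 + 1/7.58 + 1/82.5 = 0.7248 (units of 1/Ω).
R3 takes the fraction G_k/ΣG = 0.1319/0.7248 = 0.1820, so I = 25.3 × 0.1820 = 4.605 A.

I ≈ 4.60 A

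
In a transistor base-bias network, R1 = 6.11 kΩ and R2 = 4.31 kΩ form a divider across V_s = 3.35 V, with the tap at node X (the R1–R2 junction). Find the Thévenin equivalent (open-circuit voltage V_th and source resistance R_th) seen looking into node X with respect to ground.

V_th ≈ 1.39 V, R_th ≈ 2.53 kΩ

Open-circuit (no load on X): V_th = V_s · R2/(R1 + R2) = 3.35 × 4.31/(6.110 + 4.31) = 1.386 V.
Looking into X with the source shorted: R_th = R1·R2/(R1+R2) = 6.110 × 4.31/10.42 = 2.527 kΩ.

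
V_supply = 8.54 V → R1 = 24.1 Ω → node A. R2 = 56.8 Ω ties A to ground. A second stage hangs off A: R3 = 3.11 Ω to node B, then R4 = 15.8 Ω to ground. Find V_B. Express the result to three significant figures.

The second stage (R3 + R4 = 18.91 Ω) loads node A in parallel with R2.
Effective lower resistance at A: R2 ‖ 18.91 = 14.19 Ω.
First divider: V_A = V_supply · 14.19/(24.1 + 14.19) = 3.164 V.
Then the unloaded second divider: V_B = V_A × R4/(R3+R4) = 3.164 × 0.8355 = 2.644 V.

V_B ≈ 2.64 V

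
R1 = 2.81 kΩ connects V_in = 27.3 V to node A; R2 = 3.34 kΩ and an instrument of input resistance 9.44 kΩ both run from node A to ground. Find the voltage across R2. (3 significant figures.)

First combine the lower leg with the load: R2 ‖ R_L = 2.467 kΩ.
Voltage divider with the loaded lower leg: V_out = 27.3 × 2.467/(2.81 + 2.467) = 27.3 × 0.4675 = 12.76 V.

V_out ≈ 12.8 V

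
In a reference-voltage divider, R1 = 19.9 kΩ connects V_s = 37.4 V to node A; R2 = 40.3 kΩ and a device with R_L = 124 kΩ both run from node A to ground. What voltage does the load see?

V_out ≈ 22.6 V

First combine the lower leg with the load: R2 ‖ R_L = 30.42 kΩ.
Then V_out = V_s · R2'/(R1 + R2') = 37.4 × 30.42/50.32 = 22.61 V.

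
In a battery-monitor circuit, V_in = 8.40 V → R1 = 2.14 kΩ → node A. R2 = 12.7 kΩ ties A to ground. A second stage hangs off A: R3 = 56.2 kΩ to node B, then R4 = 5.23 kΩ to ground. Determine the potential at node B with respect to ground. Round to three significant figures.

The second stage (R3 + R4 = 61.43 kΩ) loads node A in parallel with R2.
Effective lower resistance at A: R2 ‖ 61.43 = 10.52 kΩ.
So V_A = 8.40 × 0.8310 = 6.981 V.
Stage 2 is unloaded, so V_B = V_A · R4/(R3+R4) = 6.981 × 5.23/61.43 = 0.5943 V.

V_B ≈ 0.594 V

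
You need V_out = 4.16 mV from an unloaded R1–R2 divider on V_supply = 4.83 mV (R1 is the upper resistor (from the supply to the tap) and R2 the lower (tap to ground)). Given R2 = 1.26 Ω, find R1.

V_out/V_supply = R2/(R1+R2) = 0.8613.
So R1 = R2 · (V_supply/V_out − 1) = 1.26 × (4.83/4.16 − 1) = 1.26 × 0.1611 = 0.2029 Ω.

R1 ≈ 0.203 Ω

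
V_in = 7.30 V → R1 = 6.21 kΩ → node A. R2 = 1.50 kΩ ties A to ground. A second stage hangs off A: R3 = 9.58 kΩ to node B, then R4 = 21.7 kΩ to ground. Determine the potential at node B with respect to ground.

Looking into the second stage from A: R3 + R4 = 31.28 kΩ appears in parallel with R2.
R2 ‖ (R3+R4) = 1.431 kΩ.
First divider: V_A = V_in · 1.431/(6.21 + 1.431) = 1.367 V.
V_B = V_A × 0.6937 = 0.9486 V.

V_B ≈ 0.949 V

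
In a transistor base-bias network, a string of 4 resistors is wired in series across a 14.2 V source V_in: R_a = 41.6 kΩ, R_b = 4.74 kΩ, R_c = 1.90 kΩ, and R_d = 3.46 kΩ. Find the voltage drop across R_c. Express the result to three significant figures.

V ≈ 0.522 V

Series total: ΣR = 41.6 + 4.74 + 1.90 + 3.46 = 51.70 kΩ.
By the voltage-divider rule, V = 14.2 × 1.900/51.70 = 0.5219 V.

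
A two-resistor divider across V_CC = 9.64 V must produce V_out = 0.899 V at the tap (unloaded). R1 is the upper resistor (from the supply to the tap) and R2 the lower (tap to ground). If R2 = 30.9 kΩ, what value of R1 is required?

V_out/V_CC = R2/(R1+R2) = 0.09326.
Rearranging, R1 = R2·(1−k)/k = 30.9 × 9.723 = 300.4 kΩ.

R1 ≈ 300 kΩ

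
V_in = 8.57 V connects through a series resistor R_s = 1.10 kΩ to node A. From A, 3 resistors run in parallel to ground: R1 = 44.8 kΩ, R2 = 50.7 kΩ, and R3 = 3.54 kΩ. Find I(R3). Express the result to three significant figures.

Combine the parallel branches: R_p = (1/44.8 + 1/50.7 + 1/3.54)⁻¹ = 3.081 kΩ.
V_A by voltage divider: V_A = 8.57 × 3.081/(1.10 + 3.081) = 6.315 V.
Branch current I = V_A/R3 = 6.315/3.54 = 1.784 mA.

I ≈ 1.78 mA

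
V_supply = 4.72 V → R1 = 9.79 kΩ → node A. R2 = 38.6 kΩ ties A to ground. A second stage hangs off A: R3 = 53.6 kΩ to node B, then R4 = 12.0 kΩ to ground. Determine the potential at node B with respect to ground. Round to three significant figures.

V_B ≈ 0.615 V

Looking into the second stage from A: R3 + R4 = 65.60 kΩ appears in parallel with R2.
Effective lower resistance at A: R2 ‖ 65.60 = 24.30 kΩ.
V_A = 4.72 × 24.30/(9.79 + 24.30) = 3.365 V.
Then the unloaded second divider: V_B = V_A × R4/(R3+R4) = 3.365 × 0.1829 = 0.6155 V.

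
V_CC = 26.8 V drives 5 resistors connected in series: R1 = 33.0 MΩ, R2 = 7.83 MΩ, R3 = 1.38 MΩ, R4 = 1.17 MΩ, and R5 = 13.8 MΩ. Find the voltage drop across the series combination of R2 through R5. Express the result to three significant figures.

V ≈ 11.3 V

ΣR = 33.0 + 7.83 + 1.38 + 1.17 + 13.8 = 57.18 MΩ.
R_{R2..R5} = 7.83 + 1.38 + 1.17 + 13.8 = 24.18 MΩ.
V = V_CC · R/ΣR = 26.8 × 0.4229 = 11.33 V.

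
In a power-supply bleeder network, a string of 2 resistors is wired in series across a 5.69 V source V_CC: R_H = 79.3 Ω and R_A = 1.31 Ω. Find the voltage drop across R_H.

Series total: ΣR = 79.3 + 1.31 = 80.61 Ω.
By the voltage-divider rule, V = 5.69 × 79.30/80.61 = 5.598 V.

V ≈ 5.60 V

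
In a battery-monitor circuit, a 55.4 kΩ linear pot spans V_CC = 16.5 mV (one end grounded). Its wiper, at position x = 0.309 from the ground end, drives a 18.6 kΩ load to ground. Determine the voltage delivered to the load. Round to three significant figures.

V_out ≈ 3.12 mV

The pot divides into 38.28 kΩ above the wiper and 17.12 kΩ below.
R_L loads the lower segment: effective lower R = 8.914 kΩ.
V_out = 16.5 × 8.914/(38.28 + 8.914) = 3.117 mV.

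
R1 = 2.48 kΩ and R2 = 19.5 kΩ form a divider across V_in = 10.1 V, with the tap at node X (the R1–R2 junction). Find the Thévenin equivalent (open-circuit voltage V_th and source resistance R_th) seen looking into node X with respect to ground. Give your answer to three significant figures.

V_th is the unloaded tap voltage: V_in · R2/(R1+R2) = 10.1 × 0.8872 = 8.960 V.
With V_in suppressed (replaced by a short), R_th = R1 ‖ R2 = (2.480 × 19.5)/(2.480 + 19.5) = 2.200 kΩ.

V_th ≈ 8.96 V, R_th ≈ 2.20 kΩ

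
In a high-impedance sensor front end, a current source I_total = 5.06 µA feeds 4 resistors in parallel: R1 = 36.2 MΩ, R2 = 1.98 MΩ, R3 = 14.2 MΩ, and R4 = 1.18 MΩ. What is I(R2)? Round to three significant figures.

Conductances: ΣG = 1/36.2 + 1/1.98 + 1/14.2 + 1/1.18 = 1.451 (1/MΩ).
By the current-divider rule, I = I_total · G_k/ΣG = 5.06 × 0.3482 = 1.762 µA.

I ≈ 1.76 µA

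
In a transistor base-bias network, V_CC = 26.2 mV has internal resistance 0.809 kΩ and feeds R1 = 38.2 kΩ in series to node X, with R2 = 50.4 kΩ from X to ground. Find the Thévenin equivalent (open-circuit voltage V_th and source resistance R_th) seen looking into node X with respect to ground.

R1' = 0.809 + 38.2 = 39.01 kΩ (source resistance + R1).
V_th is the unloaded tap voltage: V_CC · R2/(R1'+R2) = 26.2 × 0.5637 = 14.77 mV.
With V_CC suppressed (replaced by a short), R_th = R1' ‖ R2 = (39.01 × 50.4)/(39.01 + 50.4) = 21.99 kΩ.

V_th ≈ 14.8 mV, R_th ≈ 22.0 kΩ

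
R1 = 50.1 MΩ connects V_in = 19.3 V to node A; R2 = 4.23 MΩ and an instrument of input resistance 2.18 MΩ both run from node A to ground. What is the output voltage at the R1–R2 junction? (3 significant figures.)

V_out ≈ 0.539 V

R2 ‖ R_L = (4.23 × 2.18)/(4.23 + 2.18) = 1.439 MΩ.
Now apply the divider: V_out = 19.3 × 0.02791 = 0.5387 V.
(Unloaded it would be 1.50 V; the load pulls it down.)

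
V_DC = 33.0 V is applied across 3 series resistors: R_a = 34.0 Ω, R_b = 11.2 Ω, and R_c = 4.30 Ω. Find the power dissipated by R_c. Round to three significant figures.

Series current I = V_DC/ΣR = 33.0/49.50 = 0.6667 A.
V(R_c) = I·R = 2.867 V; P = V·I = 2.867 × 0.6667 = 1.911 W.

P ≈ 1.91 W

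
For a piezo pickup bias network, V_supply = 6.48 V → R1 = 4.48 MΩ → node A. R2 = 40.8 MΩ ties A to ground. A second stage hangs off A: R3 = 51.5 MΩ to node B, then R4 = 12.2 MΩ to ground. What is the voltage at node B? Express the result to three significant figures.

V_B ≈ 1.05 V

The second stage (R3 + R4 = 63.70 MΩ) loads node A in parallel with R2.
R2 ‖ (R3+R4) = 24.87 MΩ.
So V_A = 6.48 × 0.8474 = 5.491 V.
Stage 2 is unloaded, so V_B = V_A · R4/(R3+R4) = 5.491 × 12.2/63.70 = 1.052 V.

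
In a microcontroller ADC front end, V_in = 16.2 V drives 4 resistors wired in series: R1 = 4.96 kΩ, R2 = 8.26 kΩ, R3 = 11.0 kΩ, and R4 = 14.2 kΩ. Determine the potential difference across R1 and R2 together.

Total series resistance ΣR = 4.96 + 8.26 + 11.0 + 14.2 = 38.42 kΩ.
R_{R1..R2} = 4.96 + 8.26 = 13.22 kΩ.
Voltage divider: V = V_in · (13.22 / 38.42) = 16.2 × 0.3441 = 5.574 V.

V ≈ 5.57 V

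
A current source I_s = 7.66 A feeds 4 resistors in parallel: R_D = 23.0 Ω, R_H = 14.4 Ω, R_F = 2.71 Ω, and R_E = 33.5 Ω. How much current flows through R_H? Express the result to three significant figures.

Conductances: ΣG = 1/23.0 + 1/14.4 + 1/2.71 + 1/33.5 = 0.5118 (1/Ω).
Current divider: I(R_H) = I_s · G_k/ΣG = 7.66 × (0.06944/0.5118) = 7.66 × 0.1357 = 1.039 A.

I ≈ 1.04 A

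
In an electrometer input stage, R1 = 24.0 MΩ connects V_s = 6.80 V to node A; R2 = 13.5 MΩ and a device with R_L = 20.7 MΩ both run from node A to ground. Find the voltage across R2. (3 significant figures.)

First combine the lower leg with the load: R2 ‖ R_L = 8.171 MΩ.
Now apply the divider: V_out = 6.80 × 0.2540 = 1.727 V.
(Unloaded it would be 2.45 V; the load pulls it down.)

V_out ≈ 1.73 V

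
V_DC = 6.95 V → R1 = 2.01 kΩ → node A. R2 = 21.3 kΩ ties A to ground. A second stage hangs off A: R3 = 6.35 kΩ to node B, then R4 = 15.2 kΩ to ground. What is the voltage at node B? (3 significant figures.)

V_B ≈ 4.13 V

Node A sees R2 in parallel with the series input of stage 2, R3 + R4 = 21.55 kΩ.
Effective lower resistance at A: R2 ‖ 21.55 = 10.71 kΩ.
V_A = 6.95 × 10.71/(2.01 + 10.71) = 5.852 V.
Stage 2 is unloaded, so V_B = V_A · R4/(R3+R4) = 5.852 × 15.2/21.55 = 4.128 V.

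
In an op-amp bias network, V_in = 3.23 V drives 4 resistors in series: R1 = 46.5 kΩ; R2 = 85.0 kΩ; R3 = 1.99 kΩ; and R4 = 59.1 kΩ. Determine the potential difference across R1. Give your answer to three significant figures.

V ≈ 0.780 V

Series total: ΣR = 46.5 + 85.0 + 1.99 + 59.1 = 192.6 kΩ.
Voltage divider: V = V_in · (46.50 / 192.6) = 3.23 × 0.2414 = 0.7799 V.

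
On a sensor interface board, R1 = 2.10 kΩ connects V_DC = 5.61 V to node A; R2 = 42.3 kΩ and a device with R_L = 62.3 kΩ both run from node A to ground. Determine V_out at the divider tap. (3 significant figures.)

V_out ≈ 5.18 V

R2 ‖ R_L = (42.3 × 62.3)/(42.3 + 62.3) = 25.19 kΩ.
Voltage divider with the loaded lower leg: V_out = 5.61 × 25.19/(2.10 + 25.19) = 5.61 × 0.9231 = 5.178 V.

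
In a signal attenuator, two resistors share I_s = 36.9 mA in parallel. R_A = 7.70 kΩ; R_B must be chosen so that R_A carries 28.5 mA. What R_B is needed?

The fraction through R_A equals R_B/(R_A+R_B).
With f = 0.7724, R_B = R_A · f/(1−f) = 7.70 × 3.393 = 26.12 kΩ.

R_B ≈ 26.1 kΩ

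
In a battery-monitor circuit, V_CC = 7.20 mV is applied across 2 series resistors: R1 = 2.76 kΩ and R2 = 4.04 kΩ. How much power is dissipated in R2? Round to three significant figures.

Series current I = V_CC/ΣR = 7.20/6.800 = 1.059 µA.
P = I²R = 1.121 × 4.04 = 4.529 nW.

P ≈ 4.53 nW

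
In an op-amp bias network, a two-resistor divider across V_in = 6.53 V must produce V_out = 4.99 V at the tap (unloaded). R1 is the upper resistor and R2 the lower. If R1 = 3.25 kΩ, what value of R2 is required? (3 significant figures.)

R2 ≈ 10.5 kΩ

V_out/V_in = R2/(R1+R2) = 0.7642.
Rearranging, R2 = R1·k/(1−k) = 3.25 × 3.240 = 10.53 kΩ.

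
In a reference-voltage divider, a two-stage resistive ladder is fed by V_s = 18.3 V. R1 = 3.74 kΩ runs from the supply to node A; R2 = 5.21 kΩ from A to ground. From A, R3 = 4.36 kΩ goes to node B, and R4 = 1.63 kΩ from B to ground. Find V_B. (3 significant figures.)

Node A sees R2 in parallel with the series input of stage 2, R3 + R4 = 5.990 kΩ.
Effective lower resistance at A: R2 ‖ 5.990 = 2.786 kΩ.
V_A = 18.3 × 2.786/(3.74 + 2.786) = 7.813 V.
Then the unloaded second divider: V_B = V_A × R4/(R3+R4) = 7.813 × 0.2721 = 2.126 V.

V_B ≈ 2.13 V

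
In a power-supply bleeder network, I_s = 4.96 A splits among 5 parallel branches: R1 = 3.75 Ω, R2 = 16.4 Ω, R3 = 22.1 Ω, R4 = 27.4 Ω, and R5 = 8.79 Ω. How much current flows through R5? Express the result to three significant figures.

ΣG = 1/3.75 + 1/16.4 + 1/22.1 + 1/27.4 + 1/8.79 = 0.5232.
By the current-divider rule, I = I_s · G_k/ΣG = 4.96 × 0.2175 = 1.079 A.

I ≈ 1.08 A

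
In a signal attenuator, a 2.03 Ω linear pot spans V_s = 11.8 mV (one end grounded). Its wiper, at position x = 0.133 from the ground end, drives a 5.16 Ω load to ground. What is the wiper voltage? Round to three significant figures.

V_out ≈ 1.50 mV

The pot divides into 1.760 Ω above the wiper and 0.2700 Ω below.
Lower segment in parallel with the load: 0.2700 ‖ 5.16 = 0.2566 Ω.
V_out = 11.8 × 0.2566/(1.760 + 0.2566) = 1.501 mV.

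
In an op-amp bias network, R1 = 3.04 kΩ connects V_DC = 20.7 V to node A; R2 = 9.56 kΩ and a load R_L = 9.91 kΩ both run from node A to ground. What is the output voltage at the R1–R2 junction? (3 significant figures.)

R2 ‖ R_L = (9.56 × 9.91)/(9.56 + 9.91) = 4.866 kΩ.
Voltage divider with the loaded lower leg: V_out = 20.7 × 4.866/(3.04 + 4.866) = 20.7 × 0.6155 = 12.74 V.
(Unloaded it would be 15.7 V; the load pulls it down.)

V_out ≈ 12.7 V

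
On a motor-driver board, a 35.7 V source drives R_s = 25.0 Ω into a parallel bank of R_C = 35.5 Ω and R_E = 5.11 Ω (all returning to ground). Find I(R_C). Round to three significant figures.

I ≈ 0.152 A

Parallel bank: R_p = 1/(1/35.5 + 1/5.11) = 4.467 Ω.
Node voltage V_A = V_s · R_p/(R_s + R_p) = 35.7 × 0.1516 = 5.412 V.
Branch current I = V_A/R_C = 5.412/35.5 = 0.1524 A.
(Check via current divider: I_total = 1.212 A; share G_k/ΣG = 0.1258 → same result.)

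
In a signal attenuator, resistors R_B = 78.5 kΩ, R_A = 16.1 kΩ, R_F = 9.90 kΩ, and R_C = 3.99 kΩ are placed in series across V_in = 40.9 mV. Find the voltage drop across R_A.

V ≈ 6.07 mV

Total series resistance ΣR = 78.5 + 16.1 + 9.90 + 3.99 = 108.5 kΩ.
Voltage divider: V = V_in · (16.10 / 108.5) = 40.9 × 0.1484 = 6.070 mV.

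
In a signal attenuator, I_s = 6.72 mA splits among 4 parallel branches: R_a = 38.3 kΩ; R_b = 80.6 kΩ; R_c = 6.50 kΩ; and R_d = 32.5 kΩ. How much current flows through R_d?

I ≈ 0.927 mA

Conductances: ΣG = 1/38.3 + 1/80.6 + 1/6.50 + 1/32.5 = 0.2231 (1/kΩ).
Current divider: I(R_d) = I_s · G_k/ΣG = 6.72 × (0.03077/0.2231) = 6.72 × 0.1379 = 0.9267 mA.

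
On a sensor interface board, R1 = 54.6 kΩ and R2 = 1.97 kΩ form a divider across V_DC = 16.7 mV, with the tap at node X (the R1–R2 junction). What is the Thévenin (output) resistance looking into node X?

With V_DC suppressed (replaced by a short), R_th = R1 ‖ R2 = (54.60 × 1.97)/(54.60 + 1.97) = 1.901 kΩ.

R_th ≈ 1.90 kΩ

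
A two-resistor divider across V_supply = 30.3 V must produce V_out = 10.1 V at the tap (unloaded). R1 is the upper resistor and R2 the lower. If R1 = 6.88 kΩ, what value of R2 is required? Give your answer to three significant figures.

Required fraction k = V_out/V_supply = 0.3333.
So R2 = R1 · V_out/(V_supply − V_out) = 6.88 × 10.1/(30.3 − 10.1) = 6.88 × 0.5000 = 3.440 kΩ.

R2 ≈ 3.44 kΩ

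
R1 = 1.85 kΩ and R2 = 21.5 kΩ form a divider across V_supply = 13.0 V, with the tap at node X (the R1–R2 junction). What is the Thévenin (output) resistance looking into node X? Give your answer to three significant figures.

With V_supply suppressed (replaced by a short), R_th = R1 ‖ R2 = (1.850 × 21.5)/(1.850 + 21.5) = 1.703 kΩ.

R_th ≈ 1.70 kΩ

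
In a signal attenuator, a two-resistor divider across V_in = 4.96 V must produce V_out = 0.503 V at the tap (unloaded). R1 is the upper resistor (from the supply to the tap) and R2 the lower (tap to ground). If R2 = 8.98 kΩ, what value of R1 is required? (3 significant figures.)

R1 ≈ 79.6 kΩ

V_out/V_in = R2/(R1+R2) = 0.1014.
So R1 = R2 · (V_in/V_out − 1) = 8.98 × (4.96/0.503 − 1) = 8.98 × 8.861 = 79.57 kΩ.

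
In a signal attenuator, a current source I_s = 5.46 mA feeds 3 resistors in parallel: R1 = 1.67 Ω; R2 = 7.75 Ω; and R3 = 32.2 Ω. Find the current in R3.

Total conductance ΣG = 1/1.67 + 1/7.75 + 1/32.2 = 0.7589 (units of 1/Ω).
R3 takes the fraction G_k/ΣG = 0.03106/0.7589 = 0.04092, so I = 5.46 × 0.04092 = 0.2234 mA.

I ≈ 0.223 mA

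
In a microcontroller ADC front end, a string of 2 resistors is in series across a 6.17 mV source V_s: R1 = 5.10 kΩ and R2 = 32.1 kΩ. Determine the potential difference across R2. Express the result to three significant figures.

V ≈ 5.32 mV

Series total: ΣR = 5.10 + 32.1 = 37.20 kΩ.
Voltage divider: V = V_s · (32.10 / 37.20) = 6.17 × 0.8629 = 5.324 mV.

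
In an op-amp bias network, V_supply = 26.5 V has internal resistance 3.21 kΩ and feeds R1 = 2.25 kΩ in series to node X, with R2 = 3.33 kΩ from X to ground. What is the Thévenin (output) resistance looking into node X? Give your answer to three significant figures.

R1' = 3.21 + 2.25 = 5.460 kΩ (source resistance + R1).
Looking into X with the source shorted: R_th = R1'·R2/(R1'+R2) = 5.460 × 3.33/8.790 = 2.068 kΩ.

R_th ≈ 2.07 kΩ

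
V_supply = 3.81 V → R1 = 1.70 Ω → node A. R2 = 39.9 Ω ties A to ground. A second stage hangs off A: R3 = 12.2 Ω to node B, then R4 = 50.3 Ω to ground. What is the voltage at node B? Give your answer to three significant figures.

Looking into the second stage from A: R3 + R4 = 62.50 Ω appears in parallel with R2.
Effective lower resistance at A: R2 ‖ 62.50 = 24.35 Ω.
So V_A = 3.81 × 0.9347 = 3.561 V.
Then the unloaded second divider: V_B = V_A × R4/(R3+R4) = 3.561 × 0.8048 = 2.866 V.

V_B ≈ 2.87 V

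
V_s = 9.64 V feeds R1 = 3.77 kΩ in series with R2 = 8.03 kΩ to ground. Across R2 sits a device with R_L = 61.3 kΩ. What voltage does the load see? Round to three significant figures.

R2 ‖ R_L = (8.03 × 61.3)/(8.03 + 61.3) = 7.100 kΩ.
Now apply the divider: V_out = 9.64 × 0.6532 = 6.297 V.

V_out ≈ 6.30 V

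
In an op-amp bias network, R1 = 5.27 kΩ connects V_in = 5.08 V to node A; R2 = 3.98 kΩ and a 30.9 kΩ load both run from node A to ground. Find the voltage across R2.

The load sits in parallel with R2, giving an effective lower resistance R2' = R2·R_L/(R2+R_L) = 3.526 kΩ.
Then V_out = V_in · R2'/(R1 + R2') = 5.08 × 3.526/8.796 = 2.036 V.

V_out ≈ 2.04 V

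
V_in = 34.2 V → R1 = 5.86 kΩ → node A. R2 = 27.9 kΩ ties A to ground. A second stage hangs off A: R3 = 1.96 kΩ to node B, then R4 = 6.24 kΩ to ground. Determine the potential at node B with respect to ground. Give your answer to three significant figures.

V_B ≈ 13.5 V

The second stage (R3 + R4 = 8.200 kΩ) loads node A in parallel with R2.
R2 ‖ (R3+R4) = 6.337 kΩ.
First divider: V_A = V_in · 6.337/(5.86 + 6.337) = 17.77 V.
V_B = V_A × 0.7610 = 13.52 V.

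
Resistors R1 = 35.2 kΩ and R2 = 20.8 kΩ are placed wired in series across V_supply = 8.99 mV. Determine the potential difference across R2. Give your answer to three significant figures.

Series total: ΣR = 35.2 + 20.8 = 56.00 kΩ.
By the voltage-divider rule, V = 8.99 × 20.80/56.00 = 3.339 mV.

V ≈ 3.34 mV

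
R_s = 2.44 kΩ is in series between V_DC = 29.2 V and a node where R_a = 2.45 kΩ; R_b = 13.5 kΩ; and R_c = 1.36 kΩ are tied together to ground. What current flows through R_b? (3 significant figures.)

I ≈ 0.545 mA

Combine the parallel branches: R_p = (1/2.45 + 1/13.5 + 1/1.36)⁻¹ = 0.8213 kΩ.
V_A by voltage divider: V_A = 29.2 × 0.8213/(2.44 + 0.8213) = 7.354 V.
Branch current I = V_A/R_b = 7.354/13.5 = 0.5447 mA.
(Equivalently: I_total = 8.953 mA, then current-divider fraction G_k/ΣG = 0.06084.)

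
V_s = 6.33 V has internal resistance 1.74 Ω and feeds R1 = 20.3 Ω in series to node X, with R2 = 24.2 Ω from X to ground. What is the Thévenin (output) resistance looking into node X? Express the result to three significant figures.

R1' = 1.74 + 20.3 = 22.04 Ω (source resistance + R1).
Looking into X with the source shorted: R_th = R1'·R2/(R1'+R2) = 22.04 × 24.2/46.24 = 11.53 Ω.

R_th ≈ 11.5 Ω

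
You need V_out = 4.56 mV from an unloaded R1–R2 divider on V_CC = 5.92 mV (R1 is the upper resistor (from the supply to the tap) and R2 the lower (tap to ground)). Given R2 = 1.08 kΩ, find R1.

R1 ≈ 0.322 kΩ

Required fraction k = V_out/V_CC = 0.7703.
R1 = R2·(1/k − 1) = 1.08 × 0.2982 = 0.3221 kΩ.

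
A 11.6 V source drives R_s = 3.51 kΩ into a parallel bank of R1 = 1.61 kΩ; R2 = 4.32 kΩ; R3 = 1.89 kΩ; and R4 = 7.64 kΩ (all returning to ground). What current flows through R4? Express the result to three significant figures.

I ≈ 0.241 mA

Equivalent of the parallel group: R_p = 0.6611 kΩ.
Node voltage V_A = V_supply · R_p/(R_s + R_p) = 11.6 × 0.1585 = 1.839 V.
I(R4) = V_A / R4 = 1.839/7.64 = 0.2407 mA.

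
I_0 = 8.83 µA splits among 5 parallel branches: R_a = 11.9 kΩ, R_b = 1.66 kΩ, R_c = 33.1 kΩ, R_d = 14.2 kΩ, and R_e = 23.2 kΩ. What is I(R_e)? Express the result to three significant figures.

Total conductance ΣG = 1/11.9 + 1/1.66 + 1/33.1 + 1/14.2 + 1/23.2 = 0.8302 (units of 1/kΩ).
Current divider: I(R_e) = I_0 · G_k/ΣG = 8.83 × (0.04310/0.8302) = 8.83 × 0.05192 = 0.4585 µA.

I ≈ 0.458 µA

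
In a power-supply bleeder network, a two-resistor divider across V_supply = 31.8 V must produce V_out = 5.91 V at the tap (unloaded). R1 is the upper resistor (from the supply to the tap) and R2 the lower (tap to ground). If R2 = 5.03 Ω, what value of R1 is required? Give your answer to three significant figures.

R1 ≈ 22.0 Ω

The divider ratio is R2/(R1+R2) = 5.91/31.8 = 0.1858.
R1 = R2·(1/k − 1) = 5.03 × 4.381 = 22.03 Ω.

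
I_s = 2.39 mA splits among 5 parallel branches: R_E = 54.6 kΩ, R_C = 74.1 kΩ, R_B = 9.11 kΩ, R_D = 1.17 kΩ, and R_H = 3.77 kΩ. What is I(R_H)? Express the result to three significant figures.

I ≈ 0.503 mA

ΣG = 1/54.6 + 1/74.1 + 1/9.11 + 1/1.17 + 1/3.77 = 1.262.
R_H takes the fraction G_k/ΣG = 0.2653/1.262 = 0.2103, so I = 2.39 × 0.2103 = 0.5025 mA.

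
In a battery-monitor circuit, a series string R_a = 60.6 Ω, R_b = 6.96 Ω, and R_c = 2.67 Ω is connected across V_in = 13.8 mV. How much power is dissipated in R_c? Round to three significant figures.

Series current I = V_in/ΣR = 13.8/70.23 = 0.1965 mA.
P(R_c) = I²·R_c = (0.1965)² × 2.67 = 0.1031 µW.

P ≈ 0.103 µW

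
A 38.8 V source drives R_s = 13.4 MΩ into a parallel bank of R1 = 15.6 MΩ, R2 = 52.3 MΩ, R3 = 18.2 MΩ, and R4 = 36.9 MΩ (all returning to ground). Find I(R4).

Equivalent of the parallel group: R_p = 6.051 MΩ.
Node voltage V_A = V_s · R_p/(R_s + R_p) = 38.8 × 0.3111 = 12.07 V.
Branch current I = V_A/R4 = 12.07/36.9 = 0.3271 µA.

I ≈ 0.327 µA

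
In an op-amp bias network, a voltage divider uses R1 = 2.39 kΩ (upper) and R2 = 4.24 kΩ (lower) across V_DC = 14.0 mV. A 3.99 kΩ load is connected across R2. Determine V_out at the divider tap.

V_out ≈ 6.47 mV

First combine the lower leg with the load: R2 ‖ R_L = 2.056 kΩ.
Then V_out = V_DC · R2'/(R1 + R2') = 14.0 × 2.056/4.446 = 6.473 mV.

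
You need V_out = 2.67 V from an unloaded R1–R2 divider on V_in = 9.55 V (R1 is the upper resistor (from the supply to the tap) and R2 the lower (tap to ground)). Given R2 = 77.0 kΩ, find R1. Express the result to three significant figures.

Required fraction k = V_out/V_in = 0.2796.
So R1 = R2 · (V_in/V_out − 1) = 77.0 × (9.55/2.67 − 1) = 77.0 × 2.577 = 198.4 kΩ.

R1 ≈ 198 kΩ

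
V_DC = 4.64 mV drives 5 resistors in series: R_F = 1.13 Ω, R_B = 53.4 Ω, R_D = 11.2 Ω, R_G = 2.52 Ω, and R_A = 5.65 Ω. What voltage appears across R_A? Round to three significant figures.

V ≈ 0.355 mV

Total series resistance ΣR = 1.13 + 53.4 + 11.2 + 2.52 + 5.65 = 73.90 Ω.
Voltage divider: V = V_DC · (5.650 / 73.90) = 4.64 × 0.07645 = 0.3547 mV.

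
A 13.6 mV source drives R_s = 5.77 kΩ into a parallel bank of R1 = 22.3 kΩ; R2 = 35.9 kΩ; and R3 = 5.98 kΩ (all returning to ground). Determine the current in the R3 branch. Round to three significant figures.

I ≈ 0.954 µA

Combine the parallel branches: R_p = (1/22.3 + 1/35.9 + 1/5.98)⁻¹ = 4.168 kΩ.
V_A = 13.6 × 4.168/9.938 = 5.704 mV.
I(R3) = V_A / R3 = 5.704/5.98 = 0.9538 µA.
(Equivalently: I_total = 1.368 µA, then current-divider fraction G_k/ΣG = 0.6970.)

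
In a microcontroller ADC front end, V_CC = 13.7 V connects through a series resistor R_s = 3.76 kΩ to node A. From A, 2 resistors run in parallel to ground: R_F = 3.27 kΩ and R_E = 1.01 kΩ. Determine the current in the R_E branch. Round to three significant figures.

Combine the parallel branches: R_p = (1/3.27 + 1/1.01)⁻¹ = 0.7717 kΩ.
V_A by voltage divider: V_A = 13.7 × 0.7717/(3.76 + 0.7717) = 2.333 V.
Branch current I = V_A/R_E = 2.333/1.01 = 2.310 mA.

I ≈ 2.31 mA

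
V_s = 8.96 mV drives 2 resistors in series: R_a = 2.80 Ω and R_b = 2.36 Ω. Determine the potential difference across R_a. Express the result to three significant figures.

V ≈ 4.86 mV

ΣR = 2.80 + 2.36 = 5.160 Ω.
By the voltage-divider rule, V = 8.96 × 2.800/5.160 = 4.862 mV.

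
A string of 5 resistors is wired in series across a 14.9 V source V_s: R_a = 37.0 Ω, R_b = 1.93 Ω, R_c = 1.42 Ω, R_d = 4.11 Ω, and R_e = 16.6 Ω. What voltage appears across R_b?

V ≈ 0.471 V

Total series resistance ΣR = 37.0 + 1.93 + 1.42 + 4.11 + 16.6 = 61.06 Ω.
V = V_s · R/ΣR = 14.9 × 0.03161 = 0.4710 V.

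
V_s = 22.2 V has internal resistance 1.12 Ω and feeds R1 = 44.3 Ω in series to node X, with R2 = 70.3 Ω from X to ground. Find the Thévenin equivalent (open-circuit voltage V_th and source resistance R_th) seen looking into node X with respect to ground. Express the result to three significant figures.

R1' = 1.12 + 44.3 = 45.42 Ω (source resistance + R1).
Open-circuit (no load on X): V_th = V_s · R2/(R1' + R2) = 22.2 × 70.3/(45.42 + 70.3) = 13.49 V.
Looking into X with the source shorted: R_th = R1'·R2/(R1'+R2) = 45.42 × 70.3/115.7 = 27.59 Ω.

V_th ≈ 13.5 V, R_th ≈ 27.6 Ω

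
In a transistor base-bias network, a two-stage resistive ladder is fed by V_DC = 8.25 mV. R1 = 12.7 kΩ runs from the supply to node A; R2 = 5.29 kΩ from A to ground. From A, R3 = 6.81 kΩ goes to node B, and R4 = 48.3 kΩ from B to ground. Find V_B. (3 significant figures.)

V_B ≈ 1.99 mV

Looking into the second stage from A: R3 + R4 = 55.11 kΩ appears in parallel with R2.
R2 ‖ (R3+R4) = 4.827 kΩ.
First divider: V_A = V_DC · 4.827/(12.7 + 4.827) = 2.272 mV.
Then the unloaded second divider: V_B = V_A × R4/(R3+R4) = 2.272 × 0.8764 = 1.991 mV.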